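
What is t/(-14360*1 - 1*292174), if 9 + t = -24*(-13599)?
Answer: -108789/102178 ≈ -1.0647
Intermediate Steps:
t = 326367 (t = -9 - 24*(-13599) = -9 + 326376 = 326367)
t/(-14360*1 - 1*292174) = 326367/(-14360*1 - 1*292174) = 326367/(-14360 - 292174) = 326367/(-306534) = 326367*(-1/306534) = -108789/102178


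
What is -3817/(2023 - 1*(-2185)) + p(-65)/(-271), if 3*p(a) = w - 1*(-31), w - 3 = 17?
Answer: -1105943/1140368 ≈ -0.96981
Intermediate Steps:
w = 20 (w = 3 + 17 = 20)
p(a) = 17 (p(a) = (20 - 1*(-31))/3 = (20 + 31)/3 = (⅓)*51 = 17)
-3817/(2023 - 1*(-2185)) + p(-65)/(-271) = -3817/(2023 - 1*(-2185)) + 17/(-271) = -3817/(2023 + 2185) + 17*(-1/271) = -3817/4208 - 17/271 = -1105943/1140368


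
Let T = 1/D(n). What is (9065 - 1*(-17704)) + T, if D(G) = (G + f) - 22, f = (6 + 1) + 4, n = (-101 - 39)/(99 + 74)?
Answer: 54688894/2043 ≈ 26769.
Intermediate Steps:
n = -140/173 ≈ -0.80925
f = 11 (f = 7 + 4 = 11)
D(G) = -11 + G (D(G) = (G + 11) - 22 = (11 + G) - 22 = -11 + G)
T = -173/2043 (T = 1/(-11 - 140/173) = 1/(-2043/173) = -173/2043 ≈ -0.084679)
(9065 - 1*(-17704)) + T = (9065 - 1*(-17704)) - 173/2043 = (9065 + 17704) - 173/2043 = 26769 - 173/2043 = 54688894/2043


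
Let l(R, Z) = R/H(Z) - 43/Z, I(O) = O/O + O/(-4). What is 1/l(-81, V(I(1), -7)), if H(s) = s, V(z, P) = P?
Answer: 7/124 ≈ 0.056452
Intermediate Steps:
I(O) = 1 - O/4 (I(O) = 1 + O*(-¼) = 1 - O/4)
l(R, Z) = -43/Z + R/Z (l(R, Z) = R/Z - 43/Z = -43/Z + R/Z)
1/l(-81, V(I(1), -7)) = 1/((-43 - 81)/(-7)) = 1/(-⅐*(-124)) = 1/(124/7) = 7/124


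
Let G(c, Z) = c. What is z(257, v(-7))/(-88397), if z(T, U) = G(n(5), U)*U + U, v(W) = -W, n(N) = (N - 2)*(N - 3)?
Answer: -49/88397 ≈ -0.00055432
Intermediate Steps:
n(N) = (-3 + N)*(-2 + N) (n(N) = (-2 + N)*(-3 + N) = (-3 + N)*(-2 + N))
z(T, U) = 7*U (z(T, U) = (6 + 5² - 5*5)*U + U = (6 + 25 - 25)*U + U = 6*U + U = 7*U)
z(257, v(-7))/(-88397) = (7*(-1*(-7)))/(-88397) = (7*7)*(-1/88397) = 49*(-1/88397) = -49/88397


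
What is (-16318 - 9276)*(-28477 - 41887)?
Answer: 1800896216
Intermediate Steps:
(-16318 - 9276)*(-28477 - 41887) = -25594*(-70364) = 1800896216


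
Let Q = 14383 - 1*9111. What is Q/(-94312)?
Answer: -659/11789 ≈ -0.055900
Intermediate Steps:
Q = 5272 (Q = 14383 - 9111 = 5272)
Q/(-94312) = 5272/(-94312) = 5272*(-1/94312) = -659/11789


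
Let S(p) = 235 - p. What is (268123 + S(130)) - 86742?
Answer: 181486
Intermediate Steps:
(268123 + S(130)) - 86742 = (268123 + (235 - 1*130)) - 86742 = (268123 + (235 - 130)) - 86742 = (268123 + 105) - 86742 = 268228 - 86742 = 181486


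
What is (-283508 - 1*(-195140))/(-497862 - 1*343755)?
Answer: 4208/40077 ≈ 0.10500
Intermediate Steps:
(-283508 - 1*(-195140))/(-497862 - 1*343755) = (-283508 + 195140)/(-497862 - 343755) = -88368/(-841617) = -88368*(-1/841617) = 4208/40077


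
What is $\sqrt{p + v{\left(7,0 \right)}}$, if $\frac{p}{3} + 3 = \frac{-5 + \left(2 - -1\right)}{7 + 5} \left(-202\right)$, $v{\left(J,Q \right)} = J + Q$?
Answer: $3 \sqrt{11} \approx 9.9499$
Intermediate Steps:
$p = 92$ ($p = -9 + 3 \frac{-5 + \left(2 - -1\right)}{7 + 5} \left(-202\right) = -9 + 3 \frac{-5 + \left(2 + 1\right)}{12} \left(-202\right) = -9 + 3 \left(-5 + 3\right) \frac{1}{12} \left(-202\right) = -9 + 3 \left(-2\right) \frac{1}{12} \left(-202\right) = -9 + 3 \left(\left(- \frac{1}{6}\right) \left(-202\right)\right) = -9 + 3 \cdot \frac{101}{3} = -9 + 101 = 92$)
$\sqrt{p + v{\left(7,0 \right)}} = \sqrt{92 + \left(7 + 0\right)} = \sqrt{92 + 7} = \sqrt{99} = 3 \sqrt{11}$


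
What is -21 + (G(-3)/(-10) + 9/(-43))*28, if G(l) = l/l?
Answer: -6377/215 ≈ -29.660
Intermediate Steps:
G(l) = 1
-21 + (G(-3)/(-10) + 9/(-43))*28 = -21 + (1/(-10) + 9/(-43))*28 = -21 + (1*(-⅒) + 9*(-1/43))*28 = -21 + (-⅒ - 9/43)*28 = -21 - 133/430*28 = -21 - 1862/215 = -6377/215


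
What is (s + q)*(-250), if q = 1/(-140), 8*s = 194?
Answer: -42425/7 ≈ -6060.7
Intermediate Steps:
s = 97/4 (s = (⅛)*194 = 97/4 ≈ 24.250)
q = -1/140 ≈ -0.0071429
(s + q)*(-250) = (97/4 - 1/140)*(-250) = (1697/70)*(-250) = -42425/7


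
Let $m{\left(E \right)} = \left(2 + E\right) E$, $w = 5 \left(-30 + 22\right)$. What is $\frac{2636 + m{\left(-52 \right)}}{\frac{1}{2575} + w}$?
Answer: $- \frac{13482700}{102999} \approx -130.9$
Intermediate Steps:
$w = -40$ ($w = 5 \left(-8\right) = -40$)
$m{\left(E \right)} = E \left(2 + E\right)$
$\frac{2636 + m{\left(-52 \right)}}{\frac{1}{2575} + w} = \frac{2636 - 52 \left(2 - 52\right)}{\frac{1}{2575} - 40} = \frac{2636 - -2600}{\frac{1}{2575} - 40} = \frac{2636 + 2600}{- \frac{102999}{2575}} = 5236 \left(- \frac{2575}{102999}\right) = - \frac{13482700}{102999}$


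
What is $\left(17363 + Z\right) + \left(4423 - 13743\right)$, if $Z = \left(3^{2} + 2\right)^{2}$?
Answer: $8164$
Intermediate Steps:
$Z = 121$ ($Z = \left(9 + 2\right)^{2} = 11^{2} = 121$)
$\left(17363 + Z\right) + \left(4423 - 13743\right) = \left(17363 + 121\right) + \left(4423 - 13743\right) = 17484 - 9320 = 8164$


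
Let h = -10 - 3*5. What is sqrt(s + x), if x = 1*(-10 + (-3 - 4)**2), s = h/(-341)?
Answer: 2*sqrt(1135871)/341 ≈ 6.2509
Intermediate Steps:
h = -25 (h = -10 - 15 = -25)
s = 25/341 (s = -25/(-341) = -25*(-1/341) = 25/341 ≈ 0.073314)
x = 39 (x = 1*(-10 + (-7)**2) = 1*(-10 + 49) = 1*39 = 39)
sqrt(s + x) = sqrt(25/341 + 39) = sqrt(13324/341) = 2*sqrt(1135871)/341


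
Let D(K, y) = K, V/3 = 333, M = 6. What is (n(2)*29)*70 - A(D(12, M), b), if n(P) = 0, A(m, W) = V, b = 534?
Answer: -999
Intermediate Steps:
V = 999 (V = 3*333 = 999)
A(m, W) = 999
(n(2)*29)*70 - A(D(12, M), b) = (0*29)*70 - 1*999 = 0*70 - 999 = 0 - 999 = -999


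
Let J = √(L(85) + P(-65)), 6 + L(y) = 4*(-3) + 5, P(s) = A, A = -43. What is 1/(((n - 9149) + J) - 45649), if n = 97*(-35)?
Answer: -58193/3386425305 - 2*I*√14/3386425305 ≈ -1.7184e-5 - 2.2098e-9*I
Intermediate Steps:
P(s) = -43
L(y) = -13 (L(y) = -6 + (4*(-3) + 5) = -6 + (-12 + 5) = -6 - 7 = -13)
J = 2*I*√14 (J = √(-13 - 43) = √(-56) = 2*I*√14 ≈ 7.4833*I)
n = -3395
1/(((n - 9149) + J) - 45649) = 1/(((-3395 - 9149) + 2*I*√14) - 45649) = 1/((-12544 + 2*I*√14) - 45649) = 1/(-58193 + 2*I*√14)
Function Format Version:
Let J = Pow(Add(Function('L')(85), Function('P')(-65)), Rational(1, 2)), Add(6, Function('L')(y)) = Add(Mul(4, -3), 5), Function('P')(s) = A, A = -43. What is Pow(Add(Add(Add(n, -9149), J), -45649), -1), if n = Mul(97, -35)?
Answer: Add(Rational(-58193, 3386425305), Mul(Rational(-2, 3386425305), I, Pow(14, Rational(1, 2)))) ≈ Add(-1.7184e-5, Mul(-2.2098e-9, I))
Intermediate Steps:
Function('P')(s) = -43
Function('L')(y) = -13 (Function('L')(y) = Add(-6, Add(Mul(4, -3), 5)) = Add(-6, Add(-12, 5)) = Add(-6, -7) = -13)
J = Mul(2, I, Pow(14, Rational(1, 2))) (J = Pow(Add(-13, -43), Rational(1, 2)) = Pow(-56, Rational(1, 2)) = Mul(2, I, Pow(14, Rational(1, 2))) ≈ Mul(7.4833, I))
n = -3395
Pow(Add(Add(Add(n, -9149), J), -45649), -1) = Pow(Add(Add(Add(-3395, -9149), Mul(2, I, Pow(14, Rational(1, 2)))), -45649), -1) = Pow(Add(Add(-12544, Mul(2, I, Pow(14, Rational(1, 2)))), -45649), -1) = Pow(Add(-58193, Mul(2, I, Pow(14, Rational(1, 2)))), -1)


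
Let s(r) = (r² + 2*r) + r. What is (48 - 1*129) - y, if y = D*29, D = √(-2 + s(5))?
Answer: -81 - 29*√38 ≈ -259.77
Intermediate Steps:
s(r) = r² + 3*r
D = √38 (D = √(-2 + 5*(3 + 5)) = √(-2 + 5*8) = √(-2 + 40) = √38 ≈ 6.1644)
y = 29*√38 (y = √38*29 = 29*√38 ≈ 178.77)
(48 - 1*129) - y = (48 - 1*129) - 29*√38 = (48 - 129) - 29*√38 = -81 - 29*√38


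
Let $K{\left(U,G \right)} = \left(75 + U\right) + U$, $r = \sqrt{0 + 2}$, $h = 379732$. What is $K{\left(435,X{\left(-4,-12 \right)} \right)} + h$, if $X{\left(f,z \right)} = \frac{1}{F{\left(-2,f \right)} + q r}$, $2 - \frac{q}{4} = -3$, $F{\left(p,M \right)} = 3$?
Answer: $380677$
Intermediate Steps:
$q = 20$ ($q = 8 - -12 = 8 + 12 = 20$)
$r = \sqrt{2} \approx 1.4142$
$X{\left(f,z \right)} = \frac{1}{3 + 20 \sqrt{2}}$
$K{\left(U,G \right)} = 75 + 2 U$
$K{\left(435,X{\left(-4,-12 \right)} \right)} + h = \left(75 + 2 \cdot 435\right) + 379732 = \left(75 + 870\right) + 379732 = 945 + 379732 = 380677$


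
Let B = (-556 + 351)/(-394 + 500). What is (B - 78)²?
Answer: 71791729/11236 ≈ 6389.4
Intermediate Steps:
B = -205/106 ≈ -1.9340
(B - 78)² = (-205/106 - 78)² = (-8473/106)² = 71791729/11236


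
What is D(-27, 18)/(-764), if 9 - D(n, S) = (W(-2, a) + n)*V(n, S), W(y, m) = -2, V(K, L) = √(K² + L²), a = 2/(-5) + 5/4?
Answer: -9/764 - 261*√13/764 ≈ -1.2435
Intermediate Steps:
a = 17/20 (a = 2*(-⅕) + 5*(¼) = -⅖ + 5/4 = 17/20 ≈ 0.85000)
D(n, S) = 9 - √(S² + n²)*(-2 + n) (D(n, S) = 9 - (-2 + n)*√(n² + S²) = 9 - (-2 + n)*√(S² + n²) = 9 - √(S² + n²)*(-2 + n))
D(-27, 18)/(-764) = (9 + 2*√(18² + (-27)²) - 1*(-27)*√(18² + (-27)²))/(-764) = (9 + 2*√(324 + 729) - 1*(-27)*√(324 + 729))*(-1/764) = (9 + 2*√1053 - 1*(-27)*√1053)*(-1/764) = (9 + 2*(9*√13) - 1*(-27)*9*√13)*(-1/764) = (9 + 18*√13 + 243*√13)*(-1/764) = (9 + 261*√13)*(-1/764) = -9/764 - 261*√13/764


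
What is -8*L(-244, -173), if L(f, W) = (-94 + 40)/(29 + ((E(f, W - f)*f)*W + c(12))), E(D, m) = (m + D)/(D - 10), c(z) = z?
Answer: 54864/3656545 ≈ 0.015004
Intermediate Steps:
E(D, m) = (D + m)/(-10 + D)
L(f, W) = -54/(41 + f*W**2/(-10 + f)) (L(f, W) = (-94 + 40)/(29 + ((((f + (W - f))/(-10 + f))*f)*W + 12)) = -54/(29 + (((W/(-10 + f))*f)*W + 12)) = -54/(29 + ((W*f/(-10 + f))*W + 12)) = -54/(29 + (f*W**2/(-10 + f) + 12)) = -54/(29 + (12 + f*W**2/(-10 + f))) = -54/(41 + f*W**2/(-10 + f)))
-8*L(-244, -173) = -432*(10 - 1*(-244))/(-410 + 41*(-244) - 244*(-173)**2) = -432*(10 + 244)/(-410 - 10004 - 244*29929) = -432*254/(-410 - 10004 - 7302676) = -432*254/(-7313090) = -432*(-1)*254/7313090 = -8*(-6858/3656545) = 54864/3656545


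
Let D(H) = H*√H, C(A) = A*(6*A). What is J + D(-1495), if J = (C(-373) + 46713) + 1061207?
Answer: 1942694 - 1495*I*√1495 ≈ 1.9427e+6 - 57805.0*I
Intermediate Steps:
C(A) = 6*A²
J = 1942694 (J = (6*(-373)² + 46713) + 1061207 = (6*139129 + 46713) + 1061207 = (834774 + 46713) + 1061207 = 881487 + 1061207 = 1942694)
D(H) = H^(3/2)
J + D(-1495) = 1942694 + (-1495)^(3/2) = 1942694 - 1495*I*√1495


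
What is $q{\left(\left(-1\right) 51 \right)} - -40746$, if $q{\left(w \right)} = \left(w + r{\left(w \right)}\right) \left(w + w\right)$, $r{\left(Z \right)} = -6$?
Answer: $46560$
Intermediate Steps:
$q{\left(w \right)} = 2 w \left(-6 + w\right)$ ($q{\left(w \right)} = \left(w - 6\right) \left(w + w\right) = \left(-6 + w\right) 2 w = 2 w \left(-6 + w\right)$)
$q{\left(\left(-1\right) 51 \right)} - -40746 = 2 \left(\left(-1\right) 51\right) \left(-6 - 51\right) - -40746 = 2 \left(-51\right) \left(-6 - 51\right) + 40746 = 2 \left(-51\right) \left(-57\right) + 40746 = 5814 + 40746 = 46560$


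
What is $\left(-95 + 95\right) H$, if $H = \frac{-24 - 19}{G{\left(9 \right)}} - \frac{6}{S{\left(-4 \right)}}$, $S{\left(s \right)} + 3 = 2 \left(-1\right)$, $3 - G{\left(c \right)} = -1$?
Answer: $0$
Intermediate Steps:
$G{\left(c \right)} = 4$ ($G{\left(c \right)} = 3 - -1 = 3 + 1 = 4$)
$S{\left(s \right)} = -5$ ($S{\left(s \right)} = -3 + 2 \left(-1\right) = -3 - 2 = -5$)
$H = - \frac{191}{20}$ ($H = \frac{-24 - 19}{4} - \frac{6}{-5} = \left(-43\right) \frac{1}{4} - - \frac{6}{5} = - \frac{43}{4} + \frac{6}{5} = - \frac{191}{20} \approx -9.55$)
$\left(-95 + 95\right) H = \left(-95 + 95\right) \left(- \frac{191}{20}\right) = 0 \left(- \frac{191}{20}\right) = 0$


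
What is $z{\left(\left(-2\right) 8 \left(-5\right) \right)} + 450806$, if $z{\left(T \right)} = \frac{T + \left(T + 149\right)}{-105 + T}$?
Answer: $\frac{11269841}{25} \approx 4.5079 \cdot 10^{5}$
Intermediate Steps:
$z{\left(T \right)} = \frac{149 + 2 T}{-105 + T}$ ($z{\left(T \right)} = \frac{T + \left(149 + T\right)}{-105 + T} = \frac{149 + 2 T}{-105 + T}$)
$z{\left(\left(-2\right) 8 \left(-5\right) \right)} + 450806 = \frac{149 + 2 \left(-2\right) 8 \left(-5\right)}{-105 + \left(-2\right) 8 \left(-5\right)} + 450806 = \frac{149 + 2 \left(\left(-16\right) \left(-5\right)\right)}{-105 - -80} + 450806 = \frac{149 + 2 \cdot 80}{-105 + 80} + 450806 = \frac{149 + 160}{-25} + 450806 = \left(- \frac{1}{25}\right) 309 + 450806 = - \frac{309}{25} + 450806 = \frac{11269841}{25}$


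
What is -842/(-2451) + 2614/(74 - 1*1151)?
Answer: -611120/293303 ≈ -2.0836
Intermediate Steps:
-842/(-2451) + 2614/(74 - 1*1151) = -842*(-1/2451) + 2614/(74 - 1151) = 842/2451 + 2614/(-1077) = 842/2451 + 2614*(-1/1077) = 842/2451 - 2614/1077 = -611120/293303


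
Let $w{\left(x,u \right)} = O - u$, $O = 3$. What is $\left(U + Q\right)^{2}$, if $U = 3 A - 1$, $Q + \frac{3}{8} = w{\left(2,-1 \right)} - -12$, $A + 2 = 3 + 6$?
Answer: $\frac{81225}{64} \approx 1269.1$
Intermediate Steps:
$A = 7$ ($A = -2 + \left(3 + 6\right) = -2 + 9 = 7$)
$w{\left(x,u \right)} = 3 - u$
$Q = \frac{125}{8}$ ($Q = - \frac{3}{8} + \left(\left(3 - -1\right) - -12\right) = - \frac{3}{8} + \left(\left(3 + 1\right) + 12\right) = - \frac{3}{8} + \left(4 + 12\right) = - \frac{3}{8} + 16 = \frac{125}{8} \approx 15.625$)
$U = 20$ ($U = 3 \cdot 7 - 1 = 21 - 1 = 20$)
$\left(U + Q\right)^{2} = \left(20 + \frac{125}{8}\right)^{2} = \left(\frac{285}{8}\right)^{2} = \frac{81225}{64}$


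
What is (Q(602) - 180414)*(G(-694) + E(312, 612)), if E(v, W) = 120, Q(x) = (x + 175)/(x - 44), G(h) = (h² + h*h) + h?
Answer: -16152505649005/93 ≈ -1.7368e+11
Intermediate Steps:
G(h) = h + 2*h² (G(h) = (h² + h²) + h = 2*h² + h = h + 2*h²)
Q(x) = (175 + x)/(-44 + x)
(Q(602) - 180414)*(G(-694) + E(312, 612)) = ((175 + 602)/(-44 + 602) - 180414)*(-694*(1 + 2*(-694)) + 120) = (777/558 - 180414)*(-694*(1 - 1388) + 120) = ((1/558)*777 - 180414)*(-694*(-1387) + 120) = (259/186 - 180414)*(962578 + 120) = -33556745/186*962698 = -16152505649005/93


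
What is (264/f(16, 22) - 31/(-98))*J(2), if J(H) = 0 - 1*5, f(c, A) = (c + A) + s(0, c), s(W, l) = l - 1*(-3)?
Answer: -46065/1862 ≈ -24.740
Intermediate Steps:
s(W, l) = 3 + l (s(W, l) = l + 3 = 3 + l)
f(c, A) = 3 + A + 2*c (f(c, A) = (c + A) + (3 + c) = (A + c) + (3 + c) = 3 + A + 2*c)
J(H) = -5 (J(H) = 0 - 5 = -5)
(264/f(16, 22) - 31/(-98))*J(2) = (264/(3 + 22 + 2*16) - 31/(-98))*(-5) = (264/(3 + 22 + 32) - 31*(-1/98))*(-5) = (264/57 + 31/98)*(-5) = (264*(1/57) + 31/98)*(-5) = (88/19 + 31/98)*(-5) = (9213/1862)*(-5) = -46065/1862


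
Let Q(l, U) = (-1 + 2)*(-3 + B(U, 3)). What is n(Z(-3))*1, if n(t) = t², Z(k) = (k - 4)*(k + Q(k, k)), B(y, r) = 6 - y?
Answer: 441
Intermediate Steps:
Q(l, U) = 3 - U (Q(l, U) = (-1 + 2)*(-3 + (6 - U)) = 1*(3 - U) = 3 - U)
Z(k) = -12 + 3*k (Z(k) = (k - 4)*(k + (3 - k)) = (-4 + k)*3 = -12 + 3*k)
n(Z(-3))*1 = (-12 + 3*(-3))²*1 = (-12 - 9)²*1 = (-21)²*1 = 441*1 = 441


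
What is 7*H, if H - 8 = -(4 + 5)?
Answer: -7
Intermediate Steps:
H = -1 (H = 8 - (4 + 5) = 8 - 1*9 = 8 - 9 = -1)
7*H = 7*(-1) = -7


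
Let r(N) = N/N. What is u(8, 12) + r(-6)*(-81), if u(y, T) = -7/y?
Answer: -655/8 ≈ -81.875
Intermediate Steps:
r(N) = 1
u(8, 12) + r(-6)*(-81) = -7/8 + 1*(-81) = -7*⅛ - 81 = -7/8 - 81 = -655/8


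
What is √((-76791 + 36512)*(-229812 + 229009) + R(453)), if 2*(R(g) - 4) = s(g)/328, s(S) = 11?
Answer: √869925327187/164 ≈ 5687.2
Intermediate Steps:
R(g) = 2635/656 (R(g) = 4 + (11/328)/2 = 4 + (11*(1/328))/2 = 4 + (½)*(11/328) = 4 + 11/656 = 2635/656)
√((-76791 + 36512)*(-229812 + 229009) + R(453)) = √((-76791 + 36512)*(-229812 + 229009) + 2635/656) = √(-40279*(-803) + 2635/656) = √(32344037 + 2635/656) = √(21217690907/656) = √869925327187/164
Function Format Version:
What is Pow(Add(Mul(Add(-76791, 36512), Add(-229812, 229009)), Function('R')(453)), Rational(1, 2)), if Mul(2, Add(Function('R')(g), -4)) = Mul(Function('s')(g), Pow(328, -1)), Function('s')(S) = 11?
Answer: Mul(Rational(1, 164), Pow(869925327187, Rational(1, 2))) ≈ 5687.2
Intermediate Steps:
Function('R')(g) = Rational(2635, 656) (Function('R')(g) = Add(4, Mul(Rational(1, 2), Mul(11, Pow(328, -1)))) = Add(4, Mul(Rational(1, 2), Mul(11, Rational(1, 328)))) = Add(4, Mul(Rational(1, 2), Rational(11, 328))) = Add(4, Rational(11, 656)) = Rational(2635, 656))
Pow(Add(Mul(Add(-76791, 36512), Add(-229812, 229009)), Function('R')(453)), Rational(1, 2)) = Pow(Add(Mul(Add(-76791, 36512), Add(-229812, 229009)), Rational(2635, 656)), Rational(1, 2)) = Pow(Add(Mul(-40279, -803), Rational(2635, 656)), Rational(1, 2)) = Pow(Add(32344037, Rational(2635, 656)), Rational(1, 2)) = Pow(Rational(21217690907, 656), Rational(1, 2)) = Mul(Rational(1, 164), Pow(869925327187, Rational(1, 2)))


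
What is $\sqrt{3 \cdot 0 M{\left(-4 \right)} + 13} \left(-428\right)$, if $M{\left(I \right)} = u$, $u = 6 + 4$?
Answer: $- 428 \sqrt{13} \approx -1543.2$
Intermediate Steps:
$u = 10$
$M{\left(I \right)} = 10$
$\sqrt{3 \cdot 0 M{\left(-4 \right)} + 13} \left(-428\right) = \sqrt{3 \cdot 0 \cdot 10 + 13} \left(-428\right) = \sqrt{0 \cdot 10 + 13} \left(-428\right) = \sqrt{0 + 13} \left(-428\right) = \sqrt{13} \left(-428\right) = - 428 \sqrt{13}$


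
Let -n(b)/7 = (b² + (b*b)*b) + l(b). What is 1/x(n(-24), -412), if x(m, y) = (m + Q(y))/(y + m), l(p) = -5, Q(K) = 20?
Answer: 92359/92791 ≈ 0.99534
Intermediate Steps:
n(b) = 35 - 7*b² - 7*b³ (n(b) = -7*((b² + (b*b)*b) - 5) = -7*((b² + b²*b) - 5) = -7*((b² + b³) - 5) = -7*(-5 + b² + b³) = 35 - 7*b² - 7*b³)
x(m, y) = (20 + m)/(m + y) (x(m, y) = (m + 20)/(y + m) = (20 + m)/(m + y))
1/x(n(-24), -412) = 1/((20 + (35 - 7*(-24)² - 7*(-24)³))/((35 - 7*(-24)² - 7*(-24)³) - 412)) = 1/((20 + (35 - 7*576 - 7*(-13824)))/((35 - 7*576 - 7*(-13824)) - 412)) = 1/((20 + (35 - 4032 + 96768))/((35 - 4032 + 96768) - 412)) = 1/((20 + 92771)/(92771 - 412)) = 1/(92791/92359) = 92359/92791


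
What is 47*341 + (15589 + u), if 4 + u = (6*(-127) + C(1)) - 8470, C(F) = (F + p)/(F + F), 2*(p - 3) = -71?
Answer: 89457/4 ≈ 22364.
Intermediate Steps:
p = -65/2 (p = 3 + (½)*(-71) = 3 - 71/2 = -65/2 ≈ -32.500)
C(F) = (-65/2 + F)/(2*F) (C(F) = (F - 65/2)/(F + F) = (-65/2 + F)/((2*F)) = (-65/2 + F)*(1/(2*F)) = (-65/2 + F)/(2*F))
u = -37007/4 (u = -4 + ((6*(-127) + (¼)*(-65 + 2*1)/1) - 8470) = -4 + ((-762 + (¼)*1*(-65 + 2)) - 8470) = -4 + ((-762 + (¼)*1*(-63)) - 8470) = -4 + ((-762 - 63/4) - 8470) = -4 + (-3111/4 - 8470) = -4 - 36991/4 = -37007/4 ≈ -9251.8)
47*341 + (15589 + u) = 47*341 + (15589 - 37007/4) = 16027 + 25349/4 = 89457/4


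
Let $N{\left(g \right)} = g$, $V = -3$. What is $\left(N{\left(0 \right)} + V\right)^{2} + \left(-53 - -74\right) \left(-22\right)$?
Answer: $-453$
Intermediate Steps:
$\left(N{\left(0 \right)} + V\right)^{2} + \left(-53 - -74\right) \left(-22\right) = \left(0 - 3\right)^{2} + \left(-53 - -74\right) \left(-22\right) = \left(-3\right)^{2} + \left(-53 + 74\right) \left(-22\right) = 9 + 21 \left(-22\right) = 9 - 462 = -453$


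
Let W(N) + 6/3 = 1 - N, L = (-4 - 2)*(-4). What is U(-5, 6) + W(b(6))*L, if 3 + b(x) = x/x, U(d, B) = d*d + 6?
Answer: 55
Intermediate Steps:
U(d, B) = 6 + d**2 (U(d, B) = d**2 + 6 = 6 + d**2)
b(x) = -2 (b(x) = -3 + x/x = -3 + 1 = -2)
L = 24 (L = -6*(-4) = 24)
W(N) = -1 - N (W(N) = -2 + (1 - N) = -1 - N)
U(-5, 6) + W(b(6))*L = (6 + (-5)**2) + (-1 - 1*(-2))*24 = (6 + 25) + (-1 + 2)*24 = 31 + 1*24 = 31 + 24 = 55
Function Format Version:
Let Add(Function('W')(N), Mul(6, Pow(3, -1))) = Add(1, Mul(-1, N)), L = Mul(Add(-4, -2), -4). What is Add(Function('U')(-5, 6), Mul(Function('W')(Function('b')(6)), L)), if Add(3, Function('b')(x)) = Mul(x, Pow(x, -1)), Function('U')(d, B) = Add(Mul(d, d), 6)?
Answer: 55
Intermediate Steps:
Function('U')(d, B) = Add(6, Pow(d, 2)) (Function('U')(d, B) = Add(Pow(d, 2), 6) = Add(6, Pow(d, 2)))
Function('b')(x) = -2 (Function('b')(x) = Add(-3, Mul(x, Pow(x, -1))) = Add(-3, 1) = -2)
L = 24 (L = Mul(-6, -4) = 24)
Function('W')(N) = Add(-1, Mul(-1, N)) (Function('W')(N) = Add(-2, Add(1, Mul(-1, N))) = Add(-1, Mul(-1, N)))
Add(Function('U')(-5, 6), Mul(Function('W')(Function('b')(6)), L)) = Add(Add(6, Pow(-5, 2)), Mul(Add(-1, Mul(-1, -2)), 24)) = Add(Add(6, 25), Mul(Add(-1, 2), 24)) = Add(31, Mul(1, 24)) = Add(31, 24) = 55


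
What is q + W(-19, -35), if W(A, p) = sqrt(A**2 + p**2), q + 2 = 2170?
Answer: 2168 + sqrt(1586) ≈ 2207.8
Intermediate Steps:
q = 2168 (q = -2 + 2170 = 2168)
q + W(-19, -35) = 2168 + sqrt((-19)**2 + (-35)**2) = 2168 + sqrt(361 + 1225) = 2168 + sqrt(1586)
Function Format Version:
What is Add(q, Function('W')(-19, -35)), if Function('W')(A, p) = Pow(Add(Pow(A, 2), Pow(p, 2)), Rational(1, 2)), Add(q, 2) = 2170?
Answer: Add(2168, Pow(1586, Rational(1, 2))) ≈ 2207.8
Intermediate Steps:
q = 2168 (q = Add(-2, 2170) = 2168)
Add(q, Function('W')(-19, -35)) = Add(2168, Pow(Add(Pow(-19, 2), Pow(-35, 2)), Rational(1, 2))) = Add(2168, Pow(Add(361, 1225), Rational(1, 2))) = Add(2168, Pow(1586, Rational(1, 2)))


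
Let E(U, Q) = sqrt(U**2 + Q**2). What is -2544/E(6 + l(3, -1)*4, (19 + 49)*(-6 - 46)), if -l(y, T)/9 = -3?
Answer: -1272*sqrt(3129073)/3129073 ≈ -0.71908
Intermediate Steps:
l(y, T) = 27 (l(y, T) = -9*(-3) = 27)
E(U, Q) = sqrt(Q**2 + U**2)
-2544/E(6 + l(3, -1)*4, (19 + 49)*(-6 - 46)) = -2544/sqrt(((19 + 49)*(-6 - 46))**2 + (6 + 27*4)**2) = -2544/sqrt((68*(-52))**2 + (6 + 108)**2) = -2544/sqrt((-3536)**2 + 114**2) = -2544/sqrt(12503296 + 12996) = -2544*sqrt(3129073)/6258146 = -1272*sqrt(3129073)/3129073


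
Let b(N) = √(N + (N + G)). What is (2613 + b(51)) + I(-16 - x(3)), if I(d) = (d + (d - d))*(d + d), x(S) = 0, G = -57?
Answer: 3125 + 3*√5 ≈ 3131.7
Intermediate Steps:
I(d) = 2*d² (I(d) = (d + 0)*(2*d) = d*(2*d) = 2*d²)
b(N) = √(-57 + 2*N) (b(N) = √(N + (N - 57)) = √(N + (-57 + N)) = √(-57 + 2*N))
(2613 + b(51)) + I(-16 - x(3)) = (2613 + √(-57 + 2*51)) + 2*(-16 - 1*0)² = (2613 + √(-57 + 102)) + 2*(-16 + 0)² = (2613 + √45) + 2*(-16)² = (2613 + 3*√5) + 2*256 = (2613 + 3*√5) + 512 = 3125 + 3*√5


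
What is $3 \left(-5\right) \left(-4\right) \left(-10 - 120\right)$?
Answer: $-7800$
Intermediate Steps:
$3 \left(-5\right) \left(-4\right) \left(-10 - 120\right) = \left(-15\right) \left(-4\right) \left(-130\right) = 60 \left(-130\right) = -7800$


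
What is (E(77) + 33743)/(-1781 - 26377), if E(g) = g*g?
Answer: -348/247 ≈ -1.4089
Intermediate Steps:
E(g) = g**2
(E(77) + 33743)/(-1781 - 26377) = (77**2 + 33743)/(-1781 - 26377) = (5929 + 33743)/(-28158) = 39672*(-1/28158) = -348/247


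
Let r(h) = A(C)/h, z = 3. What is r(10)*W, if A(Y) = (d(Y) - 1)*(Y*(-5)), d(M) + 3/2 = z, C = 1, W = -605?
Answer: 605/4 ≈ 151.25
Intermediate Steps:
d(M) = 3/2 (d(M) = -3/2 + 3 = 3/2)
A(Y) = -5*Y/2 (A(Y) = (3/2 - 1)*(Y*(-5)) = (-5*Y)/2 = -5*Y/2)
r(h) = -5/(2*h) (r(h) = (-5/2*1)/h = -5/(2*h))
r(10)*W = -5/2/10*(-605) = -5/2*⅒*(-605) = -¼*(-605) = 605/4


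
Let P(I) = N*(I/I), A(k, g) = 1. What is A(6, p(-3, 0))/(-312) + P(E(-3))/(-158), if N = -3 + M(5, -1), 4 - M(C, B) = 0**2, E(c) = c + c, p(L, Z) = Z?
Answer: -235/24648 ≈ -0.0095342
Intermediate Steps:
E(c) = 2*c
M(C, B) = 4 (M(C, B) = 4 - 1*0**2 = 4 - 1*0 = 4 + 0 = 4)
N = 1 (N = -3 + 4 = 1)
P(I) = 1 (P(I) = 1*(I/I) = 1*1 = 1)
A(6, p(-3, 0))/(-312) + P(E(-3))/(-158) = 1/(-312) + 1/(-158) = 1*(-1/312) + 1*(-1/158) = -1/312 - 1/158 = -235/24648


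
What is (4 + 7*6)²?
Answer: 2116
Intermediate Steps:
(4 + 7*6)² = (4 + 42)² = 46² = 2116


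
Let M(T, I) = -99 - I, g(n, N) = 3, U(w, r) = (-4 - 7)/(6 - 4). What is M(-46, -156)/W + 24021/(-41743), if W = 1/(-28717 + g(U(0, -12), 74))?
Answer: -68320708635/41743 ≈ -1.6367e+6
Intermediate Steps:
U(w, r) = -11/2
W = -1/28714 (W = 1/(-28717 + 3) = 1/(-28714) = -1/28714 ≈ -3.4826e-5)
M(-46, -156)/W + 24021/(-41743) = (-99 - 1*(-156))/(-1/28714) + 24021/(-41743) = (-99 + 156)*(-28714) + 24021*(-1/41743) = 57*(-28714) - 24021/41743 = -1636698 - 24021/41743 = -68320708635/41743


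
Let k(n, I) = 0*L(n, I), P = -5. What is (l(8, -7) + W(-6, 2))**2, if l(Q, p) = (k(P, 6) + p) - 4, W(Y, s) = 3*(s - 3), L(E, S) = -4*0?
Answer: 196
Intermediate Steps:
L(E, S) = 0
k(n, I) = 0 (k(n, I) = 0*0 = 0)
W(Y, s) = -9 + 3*s (W(Y, s) = 3*(-3 + s) = -9 + 3*s)
l(Q, p) = -4 + p (l(Q, p) = (0 + p) - 4 = p - 4 = -4 + p)
(l(8, -7) + W(-6, 2))**2 = ((-4 - 7) + (-9 + 3*2))**2 = (-11 + (-9 + 6))**2 = (-11 - 3)**2 = (-14)**2 = 196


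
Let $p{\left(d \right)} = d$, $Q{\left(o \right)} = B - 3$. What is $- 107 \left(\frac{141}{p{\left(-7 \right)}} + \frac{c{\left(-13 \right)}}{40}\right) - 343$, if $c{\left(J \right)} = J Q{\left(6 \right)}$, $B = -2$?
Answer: $\frac{91751}{56} \approx 1638.4$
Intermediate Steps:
$Q{\left(o \right)} = -5$ ($Q{\left(o \right)} = -2 - 3 = -5$)
$c{\left(J \right)} = - 5 J$ ($c{\left(J \right)} = J \left(-5\right) = - 5 J$)
$- 107 \left(\frac{141}{p{\left(-7 \right)}} + \frac{c{\left(-13 \right)}}{40}\right) - 343 = - 107 \left(\frac{141}{-7} + \frac{\left(-5\right) \left(-13\right)}{40}\right) - 343 = - 107 \left(141 \left(- \frac{1}{7}\right) + 65 \cdot \frac{1}{40}\right) - 343 = - 107 \left(- \frac{141}{7} + \frac{13}{8}\right) - 343 = \left(-107\right) \left(- \frac{1037}{56}\right) - 343 = \frac{110959}{56} - 343 = \frac{91751}{56}$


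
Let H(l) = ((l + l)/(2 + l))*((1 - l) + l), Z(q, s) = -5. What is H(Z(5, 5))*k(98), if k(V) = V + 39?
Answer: 1370/3 ≈ 456.67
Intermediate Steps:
H(l) = 2*l/(2 + l) (H(l) = ((2*l)/(2 + l))*1 = (2*l/(2 + l))*1 = 2*l/(2 + l))
k(V) = 39 + V
H(Z(5, 5))*k(98) = (2*(-5)/(2 - 5))*(39 + 98) = (2*(-5)/(-3))*137 = (2*(-5)*(-⅓))*137 = (10/3)*137 = 1370/3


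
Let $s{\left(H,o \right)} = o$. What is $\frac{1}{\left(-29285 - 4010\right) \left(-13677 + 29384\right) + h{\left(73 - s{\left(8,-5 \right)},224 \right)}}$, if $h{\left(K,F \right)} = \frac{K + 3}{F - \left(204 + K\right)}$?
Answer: $- \frac{58}{30331944851} \approx -1.9122 \cdot 10^{-9}$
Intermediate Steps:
$h{\left(K,F \right)} = \frac{3 + K}{-204 + F - K}$
$\frac{1}{\left(-29285 - 4010\right) \left(-13677 + 29384\right) + h{\left(73 - s{\left(8,-5 \right)},224 \right)}} = \frac{1}{\left(-29285 - 4010\right) \left(-13677 + 29384\right) + \frac{3 + \left(73 - -5\right)}{-204 + 224 - \left(73 - -5\right)}} = \frac{1}{\left(-33295\right) 15707 + \frac{3 + \left(73 + 5\right)}{-204 + 224 - \left(73 + 5\right)}} = \frac{1}{-522964565 + \frac{3 + 78}{-204 + 224 - 78}} = \frac{1}{-522964565 + \frac{1}{-204 + 224 - 78} \cdot 81} = \frac{1}{-522964565 + \frac{1}{-58} \cdot 81} = \frac{1}{-522964565 - \frac{81}{58}} = \frac{1}{- \frac{30331944851}{58}} = - \frac{58}{30331944851}$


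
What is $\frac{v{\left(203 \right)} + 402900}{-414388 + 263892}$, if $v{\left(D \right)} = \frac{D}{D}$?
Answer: $- \frac{402901}{150496} \approx -2.6772$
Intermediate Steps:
$v{\left(D \right)} = 1$
$\frac{v{\left(203 \right)} + 402900}{-414388 + 263892} = \frac{1 + 402900}{-414388 + 263892} = \frac{402901}{-150496} = 402901 \left(- \frac{1}{150496}\right) = - \frac{402901}{150496}$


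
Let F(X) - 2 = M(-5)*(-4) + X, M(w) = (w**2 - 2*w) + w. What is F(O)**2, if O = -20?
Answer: 19044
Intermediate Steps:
M(w) = w**2 - w
F(X) = -118 + X (F(X) = 2 + (-5*(-1 - 5)*(-4) + X) = 2 + (-5*(-6)*(-4) + X) = 2 + (30*(-4) + X) = 2 + (-120 + X) = -118 + X)
F(O)**2 = (-118 - 20)**2 = (-138)**2 = 19044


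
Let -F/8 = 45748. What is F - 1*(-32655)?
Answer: -333329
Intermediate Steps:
F = -365984 (F = -8*45748 = -365984)
F - 1*(-32655) = -365984 - 1*(-32655) = -365984 + 32655 = -333329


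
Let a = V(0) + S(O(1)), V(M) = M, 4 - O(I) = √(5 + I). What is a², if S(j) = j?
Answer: (4 - √6)² ≈ 2.4041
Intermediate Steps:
O(I) = 4 - √(5 + I)
a = 4 - √6 (a = 0 + (4 - √(5 + 1)) = 0 + (4 - √6) = 4 - √6 ≈ 1.5505)
a² = (4 - √6)²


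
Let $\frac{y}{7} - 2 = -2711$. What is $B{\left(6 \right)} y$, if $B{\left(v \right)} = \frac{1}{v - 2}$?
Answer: $- \frac{18963}{4} \approx -4740.8$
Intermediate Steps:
$y = -18963$ ($y = 14 + 7 \left(-2711\right) = 14 - 18977 = -18963$)
$B{\left(v \right)} = \frac{1}{-2 + v}$
$B{\left(6 \right)} y = \frac{1}{-2 + 6} \left(-18963\right) = \frac{1}{4} \left(-18963\right) = - \frac{18963}{4}$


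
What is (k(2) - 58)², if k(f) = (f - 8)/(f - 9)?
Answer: 160000/49 ≈ 3265.3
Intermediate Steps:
k(f) = (-8 + f)/(-9 + f)
(k(2) - 58)² = ((-8 + 2)/(-9 + 2) - 58)² = (-6/(-7) - 58)² = (-⅐*(-6) - 58)² = (6/7 - 58)² = (-400/7)² = 160000/49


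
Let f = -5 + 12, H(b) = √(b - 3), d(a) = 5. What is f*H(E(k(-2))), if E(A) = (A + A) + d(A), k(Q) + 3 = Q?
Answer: 14*I*√2 ≈ 19.799*I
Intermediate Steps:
k(Q) = -3 + Q
E(A) = 5 + 2*A (E(A) = (A + A) + 5 = 2*A + 5 = 5 + 2*A)
H(b) = √(-3 + b)
f = 7
f*H(E(k(-2))) = 7*√(-3 + (5 + 2*(-3 - 2))) = 7*√(-3 + (5 + 2*(-5))) = 7*√(-3 + (5 - 10)) = 7*√(-3 - 5) = 7*√(-8) = 7*(2*I*√2) = 14*I*√2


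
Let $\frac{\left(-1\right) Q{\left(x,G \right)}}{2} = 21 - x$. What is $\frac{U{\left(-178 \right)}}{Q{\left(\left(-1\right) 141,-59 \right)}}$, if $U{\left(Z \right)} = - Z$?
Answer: $- \frac{89}{162} \approx -0.54938$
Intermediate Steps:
$Q{\left(x,G \right)} = -42 + 2 x$ ($Q{\left(x,G \right)} = - 2 \left(21 - x\right) = -42 + 2 x$)
$\frac{U{\left(-178 \right)}}{Q{\left(\left(-1\right) 141,-59 \right)}} = \frac{\left(-1\right) \left(-178\right)}{-42 + 2 \left(\left(-1\right) 141\right)} = \frac{178}{-42 + 2 \left(-141\right)} = \frac{178}{-42 - 282} = \frac{178}{-324} = 178 \left(- \frac{1}{324}\right) = - \frac{89}{162}$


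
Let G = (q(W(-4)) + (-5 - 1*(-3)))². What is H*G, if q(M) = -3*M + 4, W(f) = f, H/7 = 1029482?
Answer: 1412449304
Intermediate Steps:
H = 7206374 (H = 7*1029482 = 7206374)
q(M) = 4 - 3*M
G = 196 (G = ((4 - 3*(-4)) + (-5 - 1*(-3)))² = ((4 + 12) + (-5 + 3))² = (16 - 2)² = 14² = 196)
H*G = 7206374*196 = 1412449304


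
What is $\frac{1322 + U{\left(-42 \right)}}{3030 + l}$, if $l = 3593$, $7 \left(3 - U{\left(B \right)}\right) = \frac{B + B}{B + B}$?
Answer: $\frac{9274}{46361} \approx 0.20004$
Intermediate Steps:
$U{\left(B \right)} = \frac{20}{7}$ ($U{\left(B \right)} = 3 - \frac{\left(B + B\right) \frac{1}{B + B}}{7} = 3 - \frac{2 B \frac{1}{2 B}}{7} = 3 - \frac{1}{7} = \frac{20}{7}$)
$\frac{1322 + U{\left(-42 \right)}}{3030 + l} = \frac{1322 + \frac{20}{7}}{3030 + 3593} = \frac{9274}{7 \cdot 6623} = \frac{9274}{7} \cdot \frac{1}{6623} = \frac{9274}{46361}$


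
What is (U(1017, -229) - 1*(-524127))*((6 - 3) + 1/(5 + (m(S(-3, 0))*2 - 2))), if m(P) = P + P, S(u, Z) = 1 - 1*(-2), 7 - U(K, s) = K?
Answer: 24063382/15 ≈ 1.6042e+6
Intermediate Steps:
U(K, s) = 7 - K
S(u, Z) = 3 (S(u, Z) = 1 + 2 = 3)
m(P) = 2*P
(U(1017, -229) - 1*(-524127))*((6 - 3) + 1/(5 + (m(S(-3, 0))*2 - 2))) = ((7 - 1*1017) - 1*(-524127))*((6 - 3) + 1/(5 + ((2*3)*2 - 2))) = ((7 - 1017) + 524127)*(3 + 1/(5 + (6*2 - 2))) = (-1010 + 524127)*(3 + 1/(5 + (12 - 2))) = 523117*(3 + 1/(5 + 10)) = 523117*(3 + 1/15) = 523117*(46/15) = 24063382/15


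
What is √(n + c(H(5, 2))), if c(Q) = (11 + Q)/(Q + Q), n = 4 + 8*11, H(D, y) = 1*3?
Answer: √849/3 ≈ 9.7125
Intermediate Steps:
H(D, y) = 3
n = 92 (n = 4 + 88 = 92)
c(Q) = (11 + Q)/(2*Q) (c(Q) = (11 + Q)/((2*Q)) = (11 + Q)*(1/(2*Q)) = (11 + Q)/(2*Q))
√(n + c(H(5, 2))) = √(92 + (½)*(11 + 3)/3) = √(92 + (½)*(⅓)*14) = √(92 + 7/3) = √(283/3) = √849/3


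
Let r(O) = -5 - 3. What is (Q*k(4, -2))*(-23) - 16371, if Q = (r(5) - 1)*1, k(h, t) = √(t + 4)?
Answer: -16371 + 207*√2 ≈ -16078.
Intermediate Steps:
r(O) = -8
k(h, t) = √(4 + t)
Q = -9 (Q = (-8 - 1)*1 = -9*1 = -9)
(Q*k(4, -2))*(-23) - 16371 = -9*√(4 - 2)*(-23) - 16371 = -9*√2*(-23) - 16371 = 207*√2 - 16371 = -16371 + 207*√2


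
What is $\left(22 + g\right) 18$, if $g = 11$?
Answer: $594$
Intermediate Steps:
$\left(22 + g\right) 18 = \left(22 + 11\right) 18 = 33 \cdot 18 = 594$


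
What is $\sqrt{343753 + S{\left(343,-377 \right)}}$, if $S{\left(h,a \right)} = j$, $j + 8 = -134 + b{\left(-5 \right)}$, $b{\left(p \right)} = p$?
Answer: $\sqrt{343606} \approx 586.18$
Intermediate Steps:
$j = -147$ ($j = -8 - 139 = -147$)
$S{\left(h,a \right)} = -147$
$\sqrt{343753 + S{\left(343,-377 \right)}} = \sqrt{343753 - 147} = \sqrt{343606}$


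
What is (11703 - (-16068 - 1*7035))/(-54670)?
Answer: -17403/27335 ≈ -0.63666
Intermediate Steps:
(11703 - (-16068 - 1*7035))/(-54670) = (11703 - (-16068 - 7035))*(-1/54670) = (11703 - 1*(-23103))*(-1/54670) = (11703 + 23103)*(-1/54670) = 34806*(-1/54670) = -17403/27335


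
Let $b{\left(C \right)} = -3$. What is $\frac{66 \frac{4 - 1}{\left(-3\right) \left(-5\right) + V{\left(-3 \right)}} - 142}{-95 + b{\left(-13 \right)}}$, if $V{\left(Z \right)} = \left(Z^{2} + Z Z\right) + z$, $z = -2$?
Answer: $\frac{2102}{1519} \approx 1.3838$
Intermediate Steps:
$V{\left(Z \right)} = -2 + 2 Z^{2}$ ($V{\left(Z \right)} = \left(Z^{2} + Z Z\right) - 2 = \left(Z^{2} + Z^{2}\right) - 2 = 2 Z^{2} - 2 = -2 + 2 Z^{2}$)
$\frac{66 \frac{4 - 1}{\left(-3\right) \left(-5\right) + V{\left(-3 \right)}} - 142}{-95 + b{\left(-13 \right)}} = \frac{66 \frac{4 - 1}{\left(-3\right) \left(-5\right) - \left(2 - 2 \left(-3\right)^{2}\right)} - 142}{-95 - 3} = \frac{66 \frac{3}{15 + \left(-2 + 2 \cdot 9\right)} - 142}{-98} = \left(66 \frac{3}{15 + \left(-2 + 18\right)} - 142\right) \left(- \frac{1}{98}\right) = \left(66 \frac{3}{15 + 16} - 142\right) \left(- \frac{1}{98}\right) = \left(66 \cdot \frac{3}{31} - 142\right) \left(- \frac{1}{98}\right) = \left(\frac{198}{31} - 142\right) \left(- \frac{1}{98}\right) = \left(- \frac{4204}{31}\right) \left(- \frac{1}{98}\right) = \frac{2102}{1519}$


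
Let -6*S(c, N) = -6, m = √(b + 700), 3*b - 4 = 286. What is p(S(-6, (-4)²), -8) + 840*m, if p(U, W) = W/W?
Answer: 1 + 280*√7170 ≈ 23710.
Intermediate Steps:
b = 290/3 (b = 4/3 + (⅓)*286 = 4/3 + 286/3 = 290/3 ≈ 96.667)
m = √7170/3 (m = √(290/3 + 700) = √(2390/3) = √7170/3 ≈ 28.225)
S(c, N) = 1 (S(c, N) = -⅙*(-6) = 1)
p(U, W) = 1
p(S(-6, (-4)²), -8) + 840*m = 1 + 840*(√7170/3) = 1 + 280*√7170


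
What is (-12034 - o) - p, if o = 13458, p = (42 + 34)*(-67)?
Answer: -20400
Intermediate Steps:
p = -5092 (p = 76*(-67) = -5092)
(-12034 - o) - p = (-12034 - 1*13458) - 1*(-5092) = (-12034 - 13458) + 5092 = -25492 + 5092 = -20400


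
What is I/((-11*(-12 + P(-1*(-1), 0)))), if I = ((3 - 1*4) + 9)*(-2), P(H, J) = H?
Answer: -16/121 ≈ -0.13223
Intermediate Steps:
I = -16 (I = ((3 - 4) + 9)*(-2) = (-1 + 9)*(-2) = 8*(-2) = -16)
I/((-11*(-12 + P(-1*(-1), 0)))) = -16*(-1/(11*(-12 - 1*(-1)))) = -16*(-1/(11*(-12 + 1))) = -16/((-11*(-11))) = -16/121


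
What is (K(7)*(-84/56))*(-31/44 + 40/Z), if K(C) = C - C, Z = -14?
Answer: 0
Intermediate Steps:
K(C) = 0
(K(7)*(-84/56))*(-31/44 + 40/Z) = (0*(-84/56))*(-31/44 + 40/(-14)) = (0*(-84*1/56))*(-31*1/44 + 40*(-1/14)) = (0*(-3/2))*(-31/44 - 20/7) = 0*(-1097/308) = 0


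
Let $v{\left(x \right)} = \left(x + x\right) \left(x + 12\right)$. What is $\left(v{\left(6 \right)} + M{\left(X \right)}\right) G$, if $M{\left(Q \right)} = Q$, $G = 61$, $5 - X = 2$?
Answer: $13359$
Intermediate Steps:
$X = 3$ ($X = 5 - 2 = 3$)
$v{\left(x \right)} = 2 x \left(12 + x\right)$
$\left(v{\left(6 \right)} + M{\left(X \right)}\right) G = \left(2 \cdot 6 \left(12 + 6\right) + 3\right) 61 = \left(2 \cdot 6 \cdot 18 + 3\right) 61 = \left(216 + 3\right) 61 = 219 \cdot 61 = 13359$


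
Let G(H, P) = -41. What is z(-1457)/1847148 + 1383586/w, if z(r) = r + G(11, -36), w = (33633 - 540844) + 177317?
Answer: -639045573485/152340760578 ≈ -4.1948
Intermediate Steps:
w = -329894 (w = -507211 + 177317 = -329894)
z(r) = -41 + r (z(r) = r - 41 = -41 + r)
z(-1457)/1847148 + 1383586/w = (-41 - 1457)/1847148 + 1383586/(-329894) = -1498*1/1847148 + 1383586*(-1/329894) = -749/923574 - 691793/164947 = -639045573485/152340760578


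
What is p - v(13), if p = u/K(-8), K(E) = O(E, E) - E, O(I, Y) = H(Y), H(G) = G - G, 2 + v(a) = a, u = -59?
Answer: -147/8 ≈ -18.375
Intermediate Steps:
v(a) = -2 + a
H(G) = 0
O(I, Y) = 0
K(E) = -E (K(E) = 0 - E = -E)
p = -59/8 (p = -59/((-1*(-8))) = -59/8 ≈ -7.3750)
p - v(13) = -59/8 - (-2 + 13) = -59/8 - 1*11 = -59/8 - 11 = -147/8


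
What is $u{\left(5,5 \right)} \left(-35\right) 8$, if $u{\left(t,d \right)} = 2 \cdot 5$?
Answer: $-2800$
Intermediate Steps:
$u{\left(t,d \right)} = 10$
$u{\left(5,5 \right)} \left(-35\right) 8 = 10 \left(-35\right) 8 = \left(-350\right) 8 = -2800$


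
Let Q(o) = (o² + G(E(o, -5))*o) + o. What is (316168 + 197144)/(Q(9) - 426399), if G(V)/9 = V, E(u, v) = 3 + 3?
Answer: -171104/141941 ≈ -1.2055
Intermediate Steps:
E(u, v) = 6
G(V) = 9*V
Q(o) = o² + 55*o (Q(o) = (o² + (9*6)*o) + o = (o² + 54*o) + o = o² + 55*o)
(316168 + 197144)/(Q(9) - 426399) = (316168 + 197144)/(9*(55 + 9) - 426399) = 513312/(9*64 - 426399) = 513312/(576 - 426399) = 513312/(-425823) = 513312*(-1/425823) = -171104/141941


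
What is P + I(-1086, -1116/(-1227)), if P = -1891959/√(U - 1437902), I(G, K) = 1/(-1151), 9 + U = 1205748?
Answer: -1/1151 + 1891959*I*√232163/232163 ≈ -0.00086881 + 3926.6*I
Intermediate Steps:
U = 1205739 (U = -9 + 1205748 = 1205739)
I(G, K) = -1/1151
P = 1891959*I*√232163/232163 (P = -1891959/√(1205739 - 1437902) = -1891959*(-I*√232163/232163) = -(-1891959)*I*√232163/232163 = 1891959*I*√232163/232163 ≈ 3926.6*I)
P + I(-1086, -1116/(-1227)) = 1891959*I*√232163/232163 - 1/1151 = -1/1151 + 1891959*I*√232163/232163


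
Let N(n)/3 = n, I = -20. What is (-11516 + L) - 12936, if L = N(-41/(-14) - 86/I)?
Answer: -855061/35 ≈ -24430.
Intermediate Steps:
N(n) = 3*n
L = 759/35 (L = 3*(-41/(-14) - 86/(-20)) = 3*(-41*(-1/14) - 86*(-1/20)) = 3*(41/14 + 43/10) = 3*(253/35) = 759/35 ≈ 21.686)
(-11516 + L) - 12936 = (-11516 + 759/35) - 12936 = -402301/35 - 12936 = -855061/35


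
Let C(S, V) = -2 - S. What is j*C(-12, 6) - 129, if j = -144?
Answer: -1569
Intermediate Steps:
j*C(-12, 6) - 129 = -144*(-2 - 1*(-12)) - 129 = -144*(-2 + 12) - 129 = -144*10 - 129 = -1440 - 129 = -1569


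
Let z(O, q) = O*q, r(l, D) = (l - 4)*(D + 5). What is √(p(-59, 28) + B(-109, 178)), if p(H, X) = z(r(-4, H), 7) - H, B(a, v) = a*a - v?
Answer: √14786 ≈ 121.60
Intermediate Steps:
B(a, v) = a² - v
r(l, D) = (-4 + l)*(5 + D)
p(H, X) = -280 - 57*H (p(H, X) = (-20 - 4*H + 5*(-4) + H*(-4))*7 - H = (-20 - 4*H - 20 - 4*H)*7 - H = (-40 - 8*H)*7 - H = (-280 - 56*H) - H = -280 - 57*H)
√(p(-59, 28) + B(-109, 178)) = √((-280 - 57*(-59)) + ((-109)² - 1*178)) = √((-280 + 3363) + (11881 - 178)) = √(3083 + 11703) = √14786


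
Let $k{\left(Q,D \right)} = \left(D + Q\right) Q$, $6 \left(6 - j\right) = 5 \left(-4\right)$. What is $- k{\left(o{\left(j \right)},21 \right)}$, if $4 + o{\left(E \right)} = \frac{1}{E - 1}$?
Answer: $\frac{41516}{625} \approx 66.426$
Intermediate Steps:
$j = \frac{28}{3}$ ($j = 6 - \frac{5 \left(-4\right)}{6} = 6 - - \frac{10}{3} = 6 + \frac{10}{3} = \frac{28}{3} \approx 9.3333$)
$o{\left(E \right)} = -4 + \frac{1}{-1 + E}$ ($o{\left(E \right)} = -4 + \frac{1}{E - 1} = -4 + \frac{1}{-1 + E}$)
$k{\left(Q,D \right)} = Q \left(D + Q\right)$
$- k{\left(o{\left(j \right)},21 \right)} = - \frac{5 - \frac{112}{3}}{-1 + \frac{28}{3}} \left(21 + \frac{5 - \frac{112}{3}}{-1 + \frac{28}{3}}\right) = - \frac{5 - \frac{112}{3}}{\frac{25}{3}} \left(21 + \frac{5 - \frac{112}{3}}{\frac{25}{3}}\right) = - \frac{3}{25} \left(- \frac{97}{3}\right) \left(21 + \frac{3}{25} \left(- \frac{97}{3}\right)\right) = - \frac{\left(-97\right) \left(21 - \frac{97}{25}\right)}{25} = - \frac{\left(-97\right) 428}{25 \cdot 25} = \left(-1\right) \left(- \frac{41516}{625}\right) = \frac{41516}{625}$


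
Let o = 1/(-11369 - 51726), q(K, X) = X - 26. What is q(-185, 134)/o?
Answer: -6814260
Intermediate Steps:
q(K, X) = -26 + X
o = -1/63095 (o = 1/(-63095) = -1/63095 ≈ -1.5849e-5)
q(-185, 134)/o = (-26 + 134)/(-1/63095) = 108*(-63095) = -6814260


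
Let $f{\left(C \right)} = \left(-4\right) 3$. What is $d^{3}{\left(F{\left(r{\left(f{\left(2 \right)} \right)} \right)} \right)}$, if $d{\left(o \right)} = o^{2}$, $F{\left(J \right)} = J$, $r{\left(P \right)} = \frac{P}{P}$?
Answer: $1$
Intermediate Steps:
$f{\left(C \right)} = -12$
$r{\left(P \right)} = 1$
$d^{3}{\left(F{\left(r{\left(f{\left(2 \right)} \right)} \right)} \right)} = \left(1^{2}\right)^{3} = 1^{3} = 1$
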